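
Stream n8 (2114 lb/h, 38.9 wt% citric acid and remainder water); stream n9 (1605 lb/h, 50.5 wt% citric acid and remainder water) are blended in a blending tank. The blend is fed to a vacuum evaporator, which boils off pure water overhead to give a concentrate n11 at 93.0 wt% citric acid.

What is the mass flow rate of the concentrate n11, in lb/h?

1756 lb/h

citric acid entering = 2114×0.389 + 1605×0.505 = 1632.9 lb/h.
All citric acid reports to n11, so n11 = 1632.9/0.930 = 1755.8 lb/h.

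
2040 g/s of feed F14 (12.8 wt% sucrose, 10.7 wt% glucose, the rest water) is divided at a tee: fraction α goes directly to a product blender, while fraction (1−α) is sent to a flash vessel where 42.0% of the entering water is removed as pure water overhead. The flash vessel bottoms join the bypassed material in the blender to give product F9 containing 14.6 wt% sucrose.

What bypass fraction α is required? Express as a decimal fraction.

0.616

All 2040×0.128 = 261.12 g/s of sucrose reaches F9, so F9 = 261.12/0.146 = 1788.5 g/s and vapour = 251.51 g/s.
The evaporator receives (1−α)·2040 of feed at 0.765 water and removes 0.420 of that water:
0.420×0.765×(1−α)×2040 = 251.51
(1−α) = 251.51/655.45 = 0.3837;  α = 0.6163.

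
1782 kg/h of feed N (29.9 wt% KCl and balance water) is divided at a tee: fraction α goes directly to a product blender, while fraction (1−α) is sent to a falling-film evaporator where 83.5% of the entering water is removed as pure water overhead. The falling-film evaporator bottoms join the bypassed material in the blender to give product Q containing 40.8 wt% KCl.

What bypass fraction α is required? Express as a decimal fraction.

All 1782×0.299 = 532.82 kg/h of KCl reaches Q, so Q = 532.82/0.408 = 1305.9 kg/h and vapour = 476.07 kg/h.
The evaporator receives (1−α)·1782 of feed at 0.701 water and removes 0.835 of that water:
0.835×0.701×(1−α)×1782 = 476.07
(1−α) = 476.07/1043.1 = 0.4564;  α = 0.5436.

0.544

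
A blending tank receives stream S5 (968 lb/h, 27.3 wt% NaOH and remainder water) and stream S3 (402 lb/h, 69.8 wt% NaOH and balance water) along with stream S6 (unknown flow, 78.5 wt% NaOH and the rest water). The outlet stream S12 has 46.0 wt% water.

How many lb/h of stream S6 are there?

795.7 lb/h

Let S6 be the unknown flow. Total out = 1370 + S6.
water balance: 825.14 + 0.215·S6 = 0.460·(1370 + S6)
(0.215 − 0.460)·S6 = 0.460×1370 − 825.14 = -194.94
S6 = -194.94 / -0.245 = 795.67 lb/h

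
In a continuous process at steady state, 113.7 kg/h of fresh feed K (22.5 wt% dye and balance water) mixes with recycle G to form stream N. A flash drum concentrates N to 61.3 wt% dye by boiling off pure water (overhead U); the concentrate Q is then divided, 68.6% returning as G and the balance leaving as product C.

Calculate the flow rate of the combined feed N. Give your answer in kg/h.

Overall dye balance (none leaves overhead): dye in fresh feed = dye in product, i.e. 113.7×0.225 = (1−0.686)·Q·0.613.
Q = 25.582/(0.613×0.314) = 132.91 kg/h.
Recycle G = 0.686×132.91 = 91.175 kg/h.
Combined feed N = 113.7 + 91.175 = 204.88 kg/h.

204.9 kg/h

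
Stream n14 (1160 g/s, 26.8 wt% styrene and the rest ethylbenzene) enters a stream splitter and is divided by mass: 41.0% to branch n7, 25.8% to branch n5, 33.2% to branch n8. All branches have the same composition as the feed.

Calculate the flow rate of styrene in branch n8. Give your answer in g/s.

103.2 g/s

Branch n8 total = 0.332×1160 = 385.12 g/s.
styrene in n8 = 0.268×385.12 = 103.21 g/s.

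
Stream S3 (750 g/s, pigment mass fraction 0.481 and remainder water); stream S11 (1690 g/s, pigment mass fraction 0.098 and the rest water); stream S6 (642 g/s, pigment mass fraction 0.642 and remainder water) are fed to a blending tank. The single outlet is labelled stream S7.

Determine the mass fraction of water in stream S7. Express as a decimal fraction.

0.695

Total flow out = 750 + 1690 + 642 = 3082 g/s.
water in = 750×0.519 + 1690×0.902 + 642×0.358 = 2143.5 g/s.
water mass fraction in S7 = 2143.5/3082 = 0.695.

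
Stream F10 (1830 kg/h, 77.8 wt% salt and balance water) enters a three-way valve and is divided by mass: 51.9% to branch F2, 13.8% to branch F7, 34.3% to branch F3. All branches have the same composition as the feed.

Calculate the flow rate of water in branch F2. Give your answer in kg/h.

Branch F2 total = 0.519×1830 = 949.77 kg/h.
water in F2 = 0.222×949.77 = 210.85 kg/h.

210.8 kg/h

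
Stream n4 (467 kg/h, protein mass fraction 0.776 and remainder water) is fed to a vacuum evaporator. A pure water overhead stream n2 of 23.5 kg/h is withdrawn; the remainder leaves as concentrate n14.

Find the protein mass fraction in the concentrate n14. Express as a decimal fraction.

0.817

protein is not removed: 467×0.776 = 362.39 kg/h of protein enters n14.
Concentrate = 467 − 23.5 = 443.5 kg/h.
Mass fraction = 362.39/443.5 = 0.817.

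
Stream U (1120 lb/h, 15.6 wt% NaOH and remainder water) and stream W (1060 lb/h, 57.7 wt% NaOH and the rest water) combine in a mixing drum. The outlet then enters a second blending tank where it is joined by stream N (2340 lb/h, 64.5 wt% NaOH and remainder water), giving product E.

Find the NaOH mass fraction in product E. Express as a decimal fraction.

0.5079

Overall, product flow = 4520 lb/h.
NaOH in = 1120×0.156 + 1060×0.577 + 2340×0.645 = 2295.6 lb/h.
NaOH fraction in E = 0.5079.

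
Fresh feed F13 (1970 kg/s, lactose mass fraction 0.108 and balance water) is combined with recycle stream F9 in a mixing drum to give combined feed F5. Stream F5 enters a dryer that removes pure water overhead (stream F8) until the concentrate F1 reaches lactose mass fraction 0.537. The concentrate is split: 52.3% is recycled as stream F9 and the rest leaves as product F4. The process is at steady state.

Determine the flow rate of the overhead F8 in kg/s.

Overall lactose balance (none leaves overhead): lactose in fresh feed = lactose in product, i.e. 1970×0.108 = (1−0.523)·F1·0.537.
F1 = 212.76/(0.537×0.477) = 830.61 kg/s.
Recycle F9 = 0.523×830.61 = 434.41 kg/s.
Combined feed F5 = 1970 + 434.41 = 2404.4 kg/s.
Overhead F8 = F5 − F1 = 2404.4 − 830.61 = 1573.8 kg/s.

1574 kg/s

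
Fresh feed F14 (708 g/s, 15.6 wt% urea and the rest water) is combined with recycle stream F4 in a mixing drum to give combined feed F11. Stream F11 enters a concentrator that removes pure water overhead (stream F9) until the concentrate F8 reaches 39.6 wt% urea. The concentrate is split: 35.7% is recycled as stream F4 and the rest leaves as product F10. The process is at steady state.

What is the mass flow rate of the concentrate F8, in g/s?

Overall urea balance (none leaves overhead): urea in fresh feed = urea in product, i.e. 708×0.156 = (1−0.357)·F8·0.396.
F8 = 110.45/(0.396×0.643) = 433.76 g/s.

433.8 g/s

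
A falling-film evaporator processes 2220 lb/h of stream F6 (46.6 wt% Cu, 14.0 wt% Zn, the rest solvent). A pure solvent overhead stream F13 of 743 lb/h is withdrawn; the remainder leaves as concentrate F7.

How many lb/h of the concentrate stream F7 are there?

Concentrate = 2220 − 743 = 1477 lb/h.

1477 lb/h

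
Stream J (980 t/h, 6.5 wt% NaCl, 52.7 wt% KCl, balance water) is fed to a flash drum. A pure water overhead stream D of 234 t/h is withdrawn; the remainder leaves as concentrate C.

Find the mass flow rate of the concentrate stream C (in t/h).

Concentrate = 980 − 234 = 746 t/h.

746 t/h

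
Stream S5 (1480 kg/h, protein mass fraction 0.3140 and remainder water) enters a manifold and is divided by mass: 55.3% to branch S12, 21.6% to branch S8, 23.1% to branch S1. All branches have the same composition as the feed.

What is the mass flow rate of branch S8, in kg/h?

Branch S8 flow = 0.216×1480 = 319.68 kg/h.

319.7 kg/h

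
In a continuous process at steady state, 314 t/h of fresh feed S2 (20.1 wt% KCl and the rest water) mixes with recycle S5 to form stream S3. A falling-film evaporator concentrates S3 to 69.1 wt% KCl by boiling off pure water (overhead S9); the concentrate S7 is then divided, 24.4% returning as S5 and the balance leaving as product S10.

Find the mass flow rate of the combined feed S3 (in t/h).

343.5 t/h

Overall KCl balance (none leaves overhead): KCl in fresh feed = KCl in product, i.e. 314×0.201 = (1−0.244)·S7·0.691.
S7 = 63.114/(0.691×0.756) = 120.82 t/h.
Recycle S5 = 0.244×120.82 = 29.479 t/h.
Combined feed S3 = 314 + 29.479 = 343.48 t/h.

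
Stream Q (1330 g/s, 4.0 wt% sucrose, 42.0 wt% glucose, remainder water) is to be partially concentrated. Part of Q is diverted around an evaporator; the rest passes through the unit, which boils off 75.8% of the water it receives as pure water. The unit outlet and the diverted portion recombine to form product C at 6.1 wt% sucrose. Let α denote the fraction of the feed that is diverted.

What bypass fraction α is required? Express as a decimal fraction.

All 1330×0.040 = 53.2 g/s of sucrose reaches C, so C = 53.2/0.061 = 872.13 g/s and vapour = 457.87 g/s.
The evaporator receives (1−α)·1330 of feed at 0.540 water and removes 0.758 of that water:
0.758×0.540×(1−α)×1330 = 457.87
(1−α) = 457.87/544.4 = 0.8411;  α = 0.1589.

0.159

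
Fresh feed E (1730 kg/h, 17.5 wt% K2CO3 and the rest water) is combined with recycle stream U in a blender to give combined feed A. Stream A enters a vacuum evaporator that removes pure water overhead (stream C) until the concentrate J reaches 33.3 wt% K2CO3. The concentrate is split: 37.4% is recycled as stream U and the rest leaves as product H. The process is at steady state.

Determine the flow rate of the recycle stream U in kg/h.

543.2 kg/h

Overall K2CO3 balance (none leaves overhead): K2CO3 in fresh feed = K2CO3 in product, i.e. 1730×0.175 = (1−0.374)·J·0.333.
J = 302.75/(0.333×0.626) = 1452.3 kg/h.
Recycle U = 0.374×1452.3 = 543.17 kg/h.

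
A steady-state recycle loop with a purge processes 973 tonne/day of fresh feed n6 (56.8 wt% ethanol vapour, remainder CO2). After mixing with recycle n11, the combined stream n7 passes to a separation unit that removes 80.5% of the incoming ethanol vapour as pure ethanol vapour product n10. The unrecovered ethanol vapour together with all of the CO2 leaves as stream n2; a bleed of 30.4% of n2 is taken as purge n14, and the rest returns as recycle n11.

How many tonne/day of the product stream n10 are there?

ethanol vapour in n7: m_A = 973×0.568 + (1−0.304)·(1−0.805)·m_A, so m_A = 552.66/0.8643 = 639.45 tonne/day.
Product n10 = 0.805×639.45 = 514.76 tonne/day.

514.8 tonne/day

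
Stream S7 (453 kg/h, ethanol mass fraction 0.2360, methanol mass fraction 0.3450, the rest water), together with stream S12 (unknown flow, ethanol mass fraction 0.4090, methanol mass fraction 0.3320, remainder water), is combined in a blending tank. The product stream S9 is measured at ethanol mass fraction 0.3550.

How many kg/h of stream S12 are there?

Let S12 be the unknown flow. Total out = 453 + S12.
ethanol balance: 106.91 + 0.409·S12 = 0.355·(453 + S12)
(0.409 − 0.355)·S12 = 0.355×453 − 106.91 = 53.907
S12 = 53.907 / 0.054 = 998.28 kg/h

998.3 kg/h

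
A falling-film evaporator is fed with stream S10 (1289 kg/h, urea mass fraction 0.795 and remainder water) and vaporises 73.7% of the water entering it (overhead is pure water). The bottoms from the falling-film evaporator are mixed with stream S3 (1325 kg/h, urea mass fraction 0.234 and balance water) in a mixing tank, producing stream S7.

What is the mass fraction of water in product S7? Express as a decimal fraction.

Vapour removed = 0.737×0.205×1289 = 194.75 kg/h; concentrate = 1094.3 kg/h.
water reaching the mixer = 69.496 (from concentrate) + 1325×0.766 = 1084.4 kg/h.
Product flow = 1094.3 + 1325 = 2419.3 kg/h; water fraction = 0.448.

0.448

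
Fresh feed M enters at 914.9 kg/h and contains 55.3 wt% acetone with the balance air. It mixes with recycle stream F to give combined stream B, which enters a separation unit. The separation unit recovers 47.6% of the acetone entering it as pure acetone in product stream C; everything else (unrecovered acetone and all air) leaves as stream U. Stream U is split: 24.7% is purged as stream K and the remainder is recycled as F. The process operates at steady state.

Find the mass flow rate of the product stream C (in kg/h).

acetone in B: m_A = 914.9×0.553 + (1−0.247)·(1−0.476)·m_A, so m_A = 505.94/0.6054 = 835.67 kg/h.
Product C = 0.476×835.67 = 397.78 kg/h.

397.8 kg/h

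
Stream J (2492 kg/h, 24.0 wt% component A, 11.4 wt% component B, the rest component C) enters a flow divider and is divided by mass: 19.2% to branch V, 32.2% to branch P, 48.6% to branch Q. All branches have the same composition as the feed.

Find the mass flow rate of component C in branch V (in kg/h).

309.1 kg/h

Branch V total = 0.192×2492 = 478.46 kg/h.
component C in V = 0.646×478.46 = 309.09 kg/h.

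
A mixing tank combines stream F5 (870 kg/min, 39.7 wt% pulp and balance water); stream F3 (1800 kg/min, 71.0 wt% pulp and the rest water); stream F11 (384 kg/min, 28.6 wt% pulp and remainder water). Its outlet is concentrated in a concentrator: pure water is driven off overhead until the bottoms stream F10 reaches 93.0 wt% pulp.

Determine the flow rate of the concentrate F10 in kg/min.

1864 kg/min

pulp entering = 870×0.397 + 1800×0.710 + 384×0.286 = 1733.2 kg/min.
All pulp reports to F10, so F10 = 1733.2/0.930 = 1863.7 kg/min.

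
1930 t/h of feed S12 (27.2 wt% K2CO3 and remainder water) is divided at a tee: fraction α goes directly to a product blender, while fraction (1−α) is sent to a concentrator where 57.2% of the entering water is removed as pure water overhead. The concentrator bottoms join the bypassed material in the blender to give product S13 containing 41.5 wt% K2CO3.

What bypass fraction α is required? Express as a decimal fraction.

All 1930×0.272 = 524.96 t/h of K2CO3 reaches S13, so S13 = 524.96/0.415 = 1265 t/h and vapour = 665.04 t/h.
The evaporator receives (1−α)·1930 of feed at 0.728 water and removes 0.572 of that water:
0.572×0.728×(1−α)×1930 = 665.04
(1−α) = 665.04/803.68 = 0.8275;  α = 0.1725.

0.173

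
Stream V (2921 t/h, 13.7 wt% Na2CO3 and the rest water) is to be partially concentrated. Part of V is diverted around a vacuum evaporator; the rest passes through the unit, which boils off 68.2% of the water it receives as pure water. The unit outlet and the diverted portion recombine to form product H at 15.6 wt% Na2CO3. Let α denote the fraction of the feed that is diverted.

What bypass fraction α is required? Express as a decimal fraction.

0.793

All 2921×0.137 = 400.18 t/h of Na2CO3 reaches H, so H = 400.18/0.156 = 2565.2 t/h and vapour = 355.76 t/h.
The evaporator receives (1−α)·2921 of feed at 0.863 water and removes 0.682 of that water:
0.682×0.863×(1−α)×2921 = 355.76
(1−α) = 355.76/1719.2 = 0.2069;  α = 0.7931.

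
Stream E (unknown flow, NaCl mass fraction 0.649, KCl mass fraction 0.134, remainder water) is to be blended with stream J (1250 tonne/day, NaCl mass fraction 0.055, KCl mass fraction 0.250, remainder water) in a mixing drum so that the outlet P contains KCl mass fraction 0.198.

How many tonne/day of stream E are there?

Let E be the unknown flow. Total out = 1250 + E.
KCl balance: 312.5 + 0.134·E = 0.198·(1250 + E)
(0.134 − 0.198)·E = 0.198×1250 − 312.5 = -65
E = -65 / -0.064 = 1015.6 tonne/day

1016 tonne/day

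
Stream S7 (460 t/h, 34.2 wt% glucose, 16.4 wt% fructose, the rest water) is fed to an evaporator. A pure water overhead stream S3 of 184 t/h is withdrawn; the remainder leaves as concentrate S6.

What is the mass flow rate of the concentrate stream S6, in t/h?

Concentrate = 460 − 184 = 276 t/h.

276 t/h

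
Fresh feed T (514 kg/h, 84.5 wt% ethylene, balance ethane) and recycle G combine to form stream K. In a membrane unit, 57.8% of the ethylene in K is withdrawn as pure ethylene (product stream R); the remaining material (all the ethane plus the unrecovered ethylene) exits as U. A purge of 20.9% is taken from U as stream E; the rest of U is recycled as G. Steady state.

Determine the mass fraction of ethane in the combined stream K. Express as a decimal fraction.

ethane enters only via T and leaves only via the purge: 514×0.155 = 0.209×(ethane in U), and the membrane unit passes all ethane, so ethane in K = ethane in U = 381.2 kg/h.
ethylene in K: m_A = 514×0.845 + (1−0.209)·(1−0.578)·m_A, so m_A = 434.33/0.6662 = 651.95 kg/h.
K = 651.95 + 381.2 = 1033.1 kg/h.
ethane fraction in K = 381.2/1033.1 = 0.369.

0.369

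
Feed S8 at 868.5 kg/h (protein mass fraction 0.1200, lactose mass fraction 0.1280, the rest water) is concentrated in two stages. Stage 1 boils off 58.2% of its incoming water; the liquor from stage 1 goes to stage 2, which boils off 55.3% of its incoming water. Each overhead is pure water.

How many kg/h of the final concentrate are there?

337.4 kg/h

water in feed = 868.5×0.752 = 653.11 kg/h.
After stage 1: water left = (1−0.582)×653.11 = 273; stream total = 488.39 kg/h.
After stage 2: water left = (1−0.553)×273 = 122.03; final concentrate = 337.42 kg/h.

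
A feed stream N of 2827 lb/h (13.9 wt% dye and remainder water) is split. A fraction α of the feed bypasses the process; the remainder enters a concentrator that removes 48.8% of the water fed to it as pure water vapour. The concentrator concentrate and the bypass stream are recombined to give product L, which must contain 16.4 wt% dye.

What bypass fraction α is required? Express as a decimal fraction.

0.637

All 2827×0.139 = 392.95 lb/h of dye reaches L, so L = 392.95/0.164 = 2396.1 lb/h and vapour = 430.95 lb/h.
The evaporator receives (1−α)·2827 of feed at 0.861 water and removes 0.488 of that water:
0.488×0.861×(1−α)×2827 = 430.95
(1−α) = 430.95/1187.8 = 0.3628;  α = 0.6372.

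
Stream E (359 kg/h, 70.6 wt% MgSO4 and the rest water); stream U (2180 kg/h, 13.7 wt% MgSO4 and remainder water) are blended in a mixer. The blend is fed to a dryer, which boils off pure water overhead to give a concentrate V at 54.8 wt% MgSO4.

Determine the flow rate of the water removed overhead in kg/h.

1531 kg/h

MgSO4 entering = 359×0.706 + 2180×0.137 = 552.11 kg/h.
All MgSO4 reports to V, so V = 552.11/0.548 = 1007.5 kg/h.
Total feed = 2539 kg/h; overhead = 2539 − 1007.5 = 1531.5 kg/h.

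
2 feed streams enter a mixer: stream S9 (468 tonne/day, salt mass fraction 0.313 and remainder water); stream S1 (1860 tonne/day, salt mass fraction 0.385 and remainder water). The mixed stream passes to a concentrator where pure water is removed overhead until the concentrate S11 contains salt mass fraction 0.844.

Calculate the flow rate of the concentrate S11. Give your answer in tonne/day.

1022 tonne/day

salt entering = 468×0.313 + 1860×0.385 = 862.58 tonne/day.
All salt reports to S11, so S11 = 862.58/0.844 = 1022 tonne/day.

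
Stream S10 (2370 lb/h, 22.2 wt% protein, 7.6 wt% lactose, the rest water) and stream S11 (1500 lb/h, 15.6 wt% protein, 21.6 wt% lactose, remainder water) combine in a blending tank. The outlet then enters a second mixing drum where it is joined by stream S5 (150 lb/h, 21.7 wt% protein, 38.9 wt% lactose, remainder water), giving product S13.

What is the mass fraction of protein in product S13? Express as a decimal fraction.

0.1972

Overall, product flow = 4020 lb/h.
protein in = 2370×0.222 + 1500×0.156 + 150×0.217 = 792.69 lb/h.
protein fraction in S13 = 0.1972.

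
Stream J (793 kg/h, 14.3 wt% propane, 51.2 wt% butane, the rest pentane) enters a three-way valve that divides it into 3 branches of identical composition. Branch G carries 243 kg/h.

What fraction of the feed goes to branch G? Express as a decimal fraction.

0.306

Fraction to G = 243/793 = 0.3064.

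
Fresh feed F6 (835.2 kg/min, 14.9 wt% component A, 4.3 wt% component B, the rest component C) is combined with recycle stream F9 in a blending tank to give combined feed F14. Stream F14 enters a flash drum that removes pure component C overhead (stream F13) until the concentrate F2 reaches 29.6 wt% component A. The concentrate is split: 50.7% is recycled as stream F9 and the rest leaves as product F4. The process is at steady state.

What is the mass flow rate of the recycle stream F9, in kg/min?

432.4 kg/min

Overall component A balance (none leaves overhead): component A in fresh feed = component A in product, i.e. 835.2×0.149 = (1−0.507)·F2·0.296.
F2 = 124.44/(0.296×0.493) = 852.78 kg/min.
Recycle F9 = 0.507×852.78 = 432.36 kg/min.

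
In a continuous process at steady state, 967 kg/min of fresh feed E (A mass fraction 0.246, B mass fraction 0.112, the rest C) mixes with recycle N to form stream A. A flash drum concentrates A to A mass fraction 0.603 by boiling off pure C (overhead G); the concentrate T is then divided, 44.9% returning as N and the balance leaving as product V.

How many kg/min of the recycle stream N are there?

Overall A balance (none leaves overhead): A in fresh feed = A in product, i.e. 967×0.246 = (1−0.449)·T·0.603.
T = 237.88/(0.603×0.551) = 715.97 kg/min.
Recycle N = 0.449×715.97 = 321.47 kg/min.

321.5 kg/min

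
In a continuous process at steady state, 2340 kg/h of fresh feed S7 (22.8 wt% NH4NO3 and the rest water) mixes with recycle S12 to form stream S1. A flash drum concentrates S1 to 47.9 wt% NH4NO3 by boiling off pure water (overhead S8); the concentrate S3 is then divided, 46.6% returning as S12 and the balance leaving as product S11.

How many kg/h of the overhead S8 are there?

1226 kg/h

Overall NH4NO3 balance (none leaves overhead): NH4NO3 in fresh feed = NH4NO3 in product, i.e. 2340×0.228 = (1−0.466)·S3·0.479.
S3 = 533.52/(0.479×0.534) = 2085.8 kg/h.
Recycle S12 = 0.466×2085.8 = 971.99 kg/h.
Combined feed S1 = 2340 + 971.99 = 3312 kg/h.
Overhead S8 = S1 − S3 = 3312 − 2085.8 = 1226.2 kg/h.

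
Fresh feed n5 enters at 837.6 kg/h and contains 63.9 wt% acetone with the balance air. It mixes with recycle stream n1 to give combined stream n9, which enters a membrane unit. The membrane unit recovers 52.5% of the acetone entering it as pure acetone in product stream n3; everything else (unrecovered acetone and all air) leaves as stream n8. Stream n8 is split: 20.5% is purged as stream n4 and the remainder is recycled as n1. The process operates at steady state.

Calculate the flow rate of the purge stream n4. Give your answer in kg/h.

air enters only via n5 and leaves only via the purge: 837.6×0.361 = 0.205×(air in n8), and the membrane unit passes all air, so air in n9 = air in n8 = 1475 kg/h.
acetone in n9: m_A = 837.6×0.639 + (1−0.205)·(1−0.525)·m_A, so m_A = 535.23/0.6224 = 859.97 kg/h.
n8 = (1−0.525)×859.97 + 1475 = 1883.5 kg/h.
Purge n4 = 0.205×1883.5 = 386.11 kg/h.

386.1 kg/h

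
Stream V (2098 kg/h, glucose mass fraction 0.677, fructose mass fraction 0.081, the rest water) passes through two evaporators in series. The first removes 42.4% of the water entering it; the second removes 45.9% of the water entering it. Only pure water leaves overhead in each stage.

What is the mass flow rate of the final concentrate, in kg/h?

1748 kg/h

water in feed = 2098×0.242 = 507.72 kg/h.
After stage 1: water left = (1−0.424)×507.72 = 292.44; stream total = 1882.7 kg/h.
After stage 2: water left = (1−0.459)×292.44 = 158.21; final concentrate = 1748.5 kg/h.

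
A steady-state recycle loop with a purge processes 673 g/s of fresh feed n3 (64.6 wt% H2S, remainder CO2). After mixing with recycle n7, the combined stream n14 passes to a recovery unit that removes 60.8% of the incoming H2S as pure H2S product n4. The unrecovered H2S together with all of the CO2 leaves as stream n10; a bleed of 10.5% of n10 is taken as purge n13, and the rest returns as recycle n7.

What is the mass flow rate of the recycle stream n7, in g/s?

CO2 enters only via n3 and leaves only via the purge: 673×0.354 = 0.105×(CO2 in n10), and the recovery unit passes all CO2, so CO2 in n14 = CO2 in n10 = 2269 g/s.
H2S in n14: m_A = 673×0.646 + (1−0.105)·(1−0.608)·m_A, so m_A = 434.76/0.6492 = 669.72 g/s.
n10 = (1−0.608)×669.72 + 2269 = 2531.5 g/s.
Recycle n7 = (1−0.105)×2531.5 = 2265.7 g/s.

2266 g/s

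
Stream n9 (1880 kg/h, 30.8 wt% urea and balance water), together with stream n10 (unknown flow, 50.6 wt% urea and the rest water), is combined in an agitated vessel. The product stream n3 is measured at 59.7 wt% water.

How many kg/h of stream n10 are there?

Let n10 be the unknown flow. Total out = 1880 + n10.
water balance: 1301 + 0.494·n10 = 0.597·(1880 + n10)
(0.494 − 0.597)·n10 = 0.597×1880 − 1301 = -178.6
n10 = -178.6 / -0.103 = 1734 kg/h

1734 kg/h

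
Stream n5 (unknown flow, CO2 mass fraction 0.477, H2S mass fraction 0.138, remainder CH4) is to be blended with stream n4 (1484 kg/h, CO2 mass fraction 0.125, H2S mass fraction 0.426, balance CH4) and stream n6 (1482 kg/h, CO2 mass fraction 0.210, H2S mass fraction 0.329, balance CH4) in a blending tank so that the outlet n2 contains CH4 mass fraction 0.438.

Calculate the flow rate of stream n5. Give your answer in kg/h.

951.1 kg/h

Let n5 be the unknown flow. Total out = 2966 + n5.
CH4 balance: 1349.5 + 0.385·n5 = 0.438·(2966 + n5)
(0.385 − 0.438)·n5 = 0.438×2966 − 1349.5 = -50.41
n5 = -50.41 / -0.053 = 951.13 kg/h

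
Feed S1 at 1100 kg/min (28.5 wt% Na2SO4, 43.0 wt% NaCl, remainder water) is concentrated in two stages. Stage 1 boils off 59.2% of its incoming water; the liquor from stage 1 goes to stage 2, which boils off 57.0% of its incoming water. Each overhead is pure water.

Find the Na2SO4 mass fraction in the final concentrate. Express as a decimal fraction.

0.3725

water in feed = 1100×0.285 = 313.5 kg/min.
After stage 1: water left = (1−0.592)×313.5 = 127.91; stream total = 914.41 kg/min.
After stage 2: water left = (1−0.570)×127.91 = 55; final concentrate = 841.5 kg/min.
Na2SO4 fraction = 313.5/841.5 = 0.3725.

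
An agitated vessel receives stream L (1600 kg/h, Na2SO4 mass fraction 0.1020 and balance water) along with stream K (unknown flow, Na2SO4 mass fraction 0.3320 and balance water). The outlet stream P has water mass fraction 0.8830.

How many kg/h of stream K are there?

Let K be the unknown flow. Total out = 1600 + K.
water balance: 1436.8 + 0.668·K = 0.883·(1600 + K)
(0.668 − 0.883)·K = 0.883×1600 − 1436.8 = -24
K = -24 / -0.215 = 111.63 kg/h

111.6 kg/h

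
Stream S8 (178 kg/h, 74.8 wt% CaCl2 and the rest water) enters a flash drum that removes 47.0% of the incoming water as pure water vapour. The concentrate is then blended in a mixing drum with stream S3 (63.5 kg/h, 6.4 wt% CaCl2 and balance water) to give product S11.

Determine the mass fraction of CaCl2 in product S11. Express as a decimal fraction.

Vapour removed = 0.470×0.252×178 = 21.082 kg/h; concentrate = 156.92 kg/h.
CaCl2 reaching the mixer = 133.14 (from concentrate) + 63.5×0.064 = 137.21 kg/h.
Product flow = 156.92 + 63.5 = 220.42 kg/h; CaCl2 fraction = 0.622.

0.622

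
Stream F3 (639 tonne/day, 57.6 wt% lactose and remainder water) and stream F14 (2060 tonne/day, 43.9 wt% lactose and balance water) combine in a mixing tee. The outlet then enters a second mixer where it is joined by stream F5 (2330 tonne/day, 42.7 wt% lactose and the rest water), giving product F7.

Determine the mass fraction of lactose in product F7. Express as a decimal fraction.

Overall, product flow = 5029 tonne/day.
lactose in = 639×0.576 + 2060×0.439 + 2330×0.427 = 2267.3 tonne/day.
lactose fraction in F7 = 0.4508.

0.4508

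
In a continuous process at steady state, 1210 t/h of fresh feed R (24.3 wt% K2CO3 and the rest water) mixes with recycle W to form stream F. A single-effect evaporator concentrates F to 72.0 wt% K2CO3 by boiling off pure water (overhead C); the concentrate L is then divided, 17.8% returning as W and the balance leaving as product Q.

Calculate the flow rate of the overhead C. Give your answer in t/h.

Overall K2CO3 balance (none leaves overhead): K2CO3 in fresh feed = K2CO3 in product, i.e. 1210×0.243 = (1−0.178)·L·0.720.
L = 294.03/(0.720×0.822) = 496.81 t/h.
Recycle W = 0.178×496.81 = 88.432 t/h.
Combined feed F = 1210 + 88.432 = 1298.4 t/h.
Overhead C = F − L = 1298.4 − 496.81 = 801.62 t/h.

801.6 t/h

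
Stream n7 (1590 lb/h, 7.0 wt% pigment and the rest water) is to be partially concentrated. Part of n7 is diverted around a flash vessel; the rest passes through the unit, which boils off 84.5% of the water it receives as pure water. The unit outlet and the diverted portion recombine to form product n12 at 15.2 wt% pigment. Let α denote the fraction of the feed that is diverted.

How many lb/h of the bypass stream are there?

498.5 lb/h

All 1590×0.070 = 111.3 lb/h of pigment reaches n12, so n12 = 111.3/0.152 = 732.24 lb/h and vapour = 857.76 lb/h.
The evaporator receives (1−α)·1590 of feed at 0.930 water and removes 0.845 of that water:
0.845×0.930×(1−α)×1590 = 857.76
(1−α) = 857.76/1249.5 = 0.6865;  α = 0.3135.
Bypass flow = 0.3135×1590 = 498.49 lb/h.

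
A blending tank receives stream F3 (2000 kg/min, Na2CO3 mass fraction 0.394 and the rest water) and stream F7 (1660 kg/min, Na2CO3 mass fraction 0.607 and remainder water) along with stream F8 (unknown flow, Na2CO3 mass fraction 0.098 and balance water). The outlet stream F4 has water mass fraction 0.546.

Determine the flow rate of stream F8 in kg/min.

Let F8 be the unknown flow. Total out = 3660 + F8.
water balance: 1864.4 + 0.902·F8 = 0.546·(3660 + F8)
(0.902 − 0.546)·F8 = 0.546×3660 − 1864.4 = 133.98
F8 = 133.98 / 0.356 = 376.35 kg/min

376.3 kg/min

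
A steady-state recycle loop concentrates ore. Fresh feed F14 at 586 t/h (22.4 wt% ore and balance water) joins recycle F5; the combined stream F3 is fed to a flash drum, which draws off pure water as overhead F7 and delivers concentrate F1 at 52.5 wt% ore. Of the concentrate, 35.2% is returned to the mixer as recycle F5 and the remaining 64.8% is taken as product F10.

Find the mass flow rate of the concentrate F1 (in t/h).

385.8 t/h

Overall ore balance (none leaves overhead): ore in fresh feed = ore in product, i.e. 586×0.224 = (1−0.352)·F1·0.525.
F1 = 131.26/(0.525×0.648) = 385.84 t/h.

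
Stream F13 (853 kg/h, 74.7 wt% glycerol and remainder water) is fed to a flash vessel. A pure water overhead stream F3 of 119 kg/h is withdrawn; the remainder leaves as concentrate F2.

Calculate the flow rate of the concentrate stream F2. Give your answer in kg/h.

734 kg/h

Concentrate = 853 − 119 = 734 kg/h.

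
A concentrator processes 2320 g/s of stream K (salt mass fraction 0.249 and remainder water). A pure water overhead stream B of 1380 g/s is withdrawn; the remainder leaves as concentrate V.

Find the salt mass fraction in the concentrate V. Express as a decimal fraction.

salt is not removed: 2320×0.249 = 577.68 g/s of salt enters V.
Concentrate = 2320 − 1380 = 940 g/s.
Mass fraction = 577.68/940 = 0.615.

0.615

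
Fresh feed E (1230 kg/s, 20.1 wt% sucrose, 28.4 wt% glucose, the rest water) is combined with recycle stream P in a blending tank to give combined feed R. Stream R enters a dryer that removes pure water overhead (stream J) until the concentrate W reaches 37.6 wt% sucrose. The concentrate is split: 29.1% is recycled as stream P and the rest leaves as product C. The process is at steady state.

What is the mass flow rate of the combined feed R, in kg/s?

1500 kg/s

Overall sucrose balance (none leaves overhead): sucrose in fresh feed = sucrose in product, i.e. 1230×0.201 = (1−0.291)·W·0.376.
W = 247.23/(0.376×0.709) = 927.4 kg/s.
Recycle P = 0.291×927.4 = 269.87 kg/s.
Combined feed R = 1230 + 269.87 = 1499.9 kg/s.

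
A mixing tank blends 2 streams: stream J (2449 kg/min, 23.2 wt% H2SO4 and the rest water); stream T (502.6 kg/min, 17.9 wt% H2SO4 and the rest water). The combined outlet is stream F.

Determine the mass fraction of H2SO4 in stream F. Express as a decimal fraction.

0.223

Total flow out = 2449 + 502.6 = 2951.6 kg/min.
H2SO4 in = 2449×0.232 + 502.6×0.179 = 658.13 kg/min.
H2SO4 mass fraction in F = 658.13/2951.6 = 0.223.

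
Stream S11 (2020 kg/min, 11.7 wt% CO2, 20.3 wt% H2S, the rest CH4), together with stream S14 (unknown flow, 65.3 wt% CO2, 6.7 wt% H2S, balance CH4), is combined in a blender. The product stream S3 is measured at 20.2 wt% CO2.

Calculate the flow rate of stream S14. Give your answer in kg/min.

380.7 kg/min

Let S14 be the unknown flow. Total out = 2020 + S14.
CO2 balance: 236.34 + 0.653·S14 = 0.202·(2020 + S14)
(0.653 − 0.202)·S14 = 0.202×2020 − 236.34 = 171.7
S14 = 171.7 / 0.451 = 380.71 kg/min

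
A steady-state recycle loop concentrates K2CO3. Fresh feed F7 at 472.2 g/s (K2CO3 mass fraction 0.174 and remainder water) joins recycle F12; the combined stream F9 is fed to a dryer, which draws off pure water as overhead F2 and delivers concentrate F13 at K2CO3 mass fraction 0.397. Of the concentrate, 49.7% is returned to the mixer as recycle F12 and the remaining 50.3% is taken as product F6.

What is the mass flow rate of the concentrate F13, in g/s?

411.4 g/s

Overall K2CO3 balance (none leaves overhead): K2CO3 in fresh feed = K2CO3 in product, i.e. 472.2×0.174 = (1−0.497)·F13·0.397.
F13 = 82.163/(0.397×0.503) = 411.45 g/s.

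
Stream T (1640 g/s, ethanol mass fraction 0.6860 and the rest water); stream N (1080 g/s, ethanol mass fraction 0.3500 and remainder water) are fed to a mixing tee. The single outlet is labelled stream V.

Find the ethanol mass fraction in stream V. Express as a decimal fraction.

Total flow out = 1640 + 1080 = 2720 g/s.
ethanol in = 1640×0.686 + 1080×0.350 = 1503 g/s.
ethanol mass fraction in V = 1503/2720 = 0.5526.

0.5526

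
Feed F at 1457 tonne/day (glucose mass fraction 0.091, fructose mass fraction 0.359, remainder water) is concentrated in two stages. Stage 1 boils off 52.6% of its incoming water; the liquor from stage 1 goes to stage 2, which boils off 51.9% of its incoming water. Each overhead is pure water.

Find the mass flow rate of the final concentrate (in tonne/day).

water in feed = 1457×0.550 = 801.35 tonne/day.
After stage 1: water left = (1−0.526)×801.35 = 379.84; stream total = 1035.5 tonne/day.
After stage 2: water left = (1−0.519)×379.84 = 182.7; final concentrate = 838.35 tonne/day.

838.4 tonne/day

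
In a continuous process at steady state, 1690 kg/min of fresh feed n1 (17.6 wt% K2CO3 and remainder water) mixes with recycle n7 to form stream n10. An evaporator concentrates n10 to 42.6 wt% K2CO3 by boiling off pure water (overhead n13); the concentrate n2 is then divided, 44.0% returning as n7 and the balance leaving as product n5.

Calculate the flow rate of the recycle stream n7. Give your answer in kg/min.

Overall K2CO3 balance (none leaves overhead): K2CO3 in fresh feed = K2CO3 in product, i.e. 1690×0.176 = (1−0.440)·n2·0.426.
n2 = 297.44/(0.426×0.560) = 1246.8 kg/min.
Recycle n7 = 0.440×1246.8 = 548.6 kg/min.

548.6 kg/min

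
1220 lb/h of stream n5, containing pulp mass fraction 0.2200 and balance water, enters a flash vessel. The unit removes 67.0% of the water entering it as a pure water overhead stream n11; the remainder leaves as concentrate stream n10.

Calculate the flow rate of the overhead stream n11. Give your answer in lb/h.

water entering = 1220×0.780 = 951.6 lb/h; overhead removed = 0.670×951.6 = 637.57 lb/h.

637.6 lb/h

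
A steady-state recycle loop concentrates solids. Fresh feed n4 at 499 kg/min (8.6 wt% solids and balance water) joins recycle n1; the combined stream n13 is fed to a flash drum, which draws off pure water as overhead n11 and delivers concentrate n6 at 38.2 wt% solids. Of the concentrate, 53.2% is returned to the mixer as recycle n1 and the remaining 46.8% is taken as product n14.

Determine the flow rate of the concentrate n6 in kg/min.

240 kg/min

Overall solids balance (none leaves overhead): solids in fresh feed = solids in product, i.e. 499×0.086 = (1−0.532)·n6·0.382.
n6 = 42.914/(0.382×0.468) = 240.04 kg/min.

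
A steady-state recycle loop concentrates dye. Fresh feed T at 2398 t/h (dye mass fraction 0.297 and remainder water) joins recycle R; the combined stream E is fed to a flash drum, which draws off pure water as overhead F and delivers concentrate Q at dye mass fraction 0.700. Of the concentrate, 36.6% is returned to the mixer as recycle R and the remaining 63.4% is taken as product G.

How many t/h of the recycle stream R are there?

587.4 t/h

Overall dye balance (none leaves overhead): dye in fresh feed = dye in product, i.e. 2398×0.297 = (1−0.366)·Q·0.700.
Q = 712.21/(0.700×0.634) = 1604.8 t/h.
Recycle R = 0.366×1604.8 = 587.35 t/h.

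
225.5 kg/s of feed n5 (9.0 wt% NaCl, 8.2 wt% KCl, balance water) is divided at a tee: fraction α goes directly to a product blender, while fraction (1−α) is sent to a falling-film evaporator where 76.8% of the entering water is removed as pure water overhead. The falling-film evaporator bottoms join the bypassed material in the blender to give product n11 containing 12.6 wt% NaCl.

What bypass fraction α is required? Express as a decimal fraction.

0.551

All 225.5×0.090 = 20.295 kg/s of NaCl reaches n11, so n11 = 20.295/0.126 = 161.07 kg/s and vapour = 64.429 kg/s.
The evaporator receives (1−α)·225.5 of feed at 0.828 water and removes 0.768 of that water:
0.768×0.828×(1−α)×225.5 = 64.429
(1−α) = 64.429/143.4 = 0.4493;  α = 0.5507.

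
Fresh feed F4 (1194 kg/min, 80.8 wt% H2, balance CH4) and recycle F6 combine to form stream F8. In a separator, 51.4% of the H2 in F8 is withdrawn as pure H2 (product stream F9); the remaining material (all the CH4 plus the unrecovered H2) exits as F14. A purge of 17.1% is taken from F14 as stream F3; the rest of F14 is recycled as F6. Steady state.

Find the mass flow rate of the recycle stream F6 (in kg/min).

1762 kg/min

CH4 enters only via F4 and leaves only via the purge: 1194×0.192 = 0.171×(CH4 in F14), and the separator passes all CH4, so CH4 in F8 = CH4 in F14 = 1340.6 kg/min.
H2 in F8: m_A = 1194×0.808 + (1−0.171)·(1−0.514)·m_A, so m_A = 964.75/0.5971 = 1615.7 kg/min.
F14 = (1−0.514)×1615.7 + 1340.6 = 2125.9 kg/min.
Recycle F6 = (1−0.171)×2125.9 = 1762.3 kg/min.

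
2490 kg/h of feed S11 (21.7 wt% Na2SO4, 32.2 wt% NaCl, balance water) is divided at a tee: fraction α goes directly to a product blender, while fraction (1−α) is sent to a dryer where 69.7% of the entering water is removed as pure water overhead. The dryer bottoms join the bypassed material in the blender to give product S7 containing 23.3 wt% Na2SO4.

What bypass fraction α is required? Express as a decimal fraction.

All 2490×0.217 = 540.33 kg/h of Na2SO4 reaches S7, so S7 = 540.33/0.233 = 2319 kg/h and vapour = 170.99 kg/h.
The evaporator receives (1−α)·2490 of feed at 0.461 water and removes 0.697 of that water:
0.697×0.461×(1−α)×2490 = 170.99
(1−α) = 170.99/800.08 = 0.2137;  α = 0.7863.

0.786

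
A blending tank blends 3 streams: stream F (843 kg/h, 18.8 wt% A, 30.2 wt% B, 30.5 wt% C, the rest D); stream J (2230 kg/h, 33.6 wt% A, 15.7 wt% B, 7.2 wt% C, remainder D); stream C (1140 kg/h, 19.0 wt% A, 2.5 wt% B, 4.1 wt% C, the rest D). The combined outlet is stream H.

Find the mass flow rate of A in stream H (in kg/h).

1124 kg/h

A out = A in = 843×0.188 + 2230×0.336 + 1140×0.190 = 1124.4 kg/h.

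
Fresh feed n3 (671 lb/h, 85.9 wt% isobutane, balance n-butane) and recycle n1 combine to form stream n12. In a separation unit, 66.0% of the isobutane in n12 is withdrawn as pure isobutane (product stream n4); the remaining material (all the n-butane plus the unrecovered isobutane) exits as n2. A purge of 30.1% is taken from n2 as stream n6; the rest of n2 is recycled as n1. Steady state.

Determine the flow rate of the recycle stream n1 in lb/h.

n-butane enters only via n3 and leaves only via the purge: 671×0.141 = 0.301×(n-butane in n2), and the separation unit passes all n-butane, so n-butane in n12 = n-butane in n2 = 314.32 lb/h.
isobutane in n12: m_A = 671×0.859 + (1−0.301)·(1−0.660)·m_A, so m_A = 576.39/0.7623 = 756.08 lb/h.
n2 = (1−0.660)×756.08 + 314.32 = 571.39 lb/h.
Recycle n1 = (1−0.301)×571.39 = 399.4 lb/h.

399.4 lb/h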